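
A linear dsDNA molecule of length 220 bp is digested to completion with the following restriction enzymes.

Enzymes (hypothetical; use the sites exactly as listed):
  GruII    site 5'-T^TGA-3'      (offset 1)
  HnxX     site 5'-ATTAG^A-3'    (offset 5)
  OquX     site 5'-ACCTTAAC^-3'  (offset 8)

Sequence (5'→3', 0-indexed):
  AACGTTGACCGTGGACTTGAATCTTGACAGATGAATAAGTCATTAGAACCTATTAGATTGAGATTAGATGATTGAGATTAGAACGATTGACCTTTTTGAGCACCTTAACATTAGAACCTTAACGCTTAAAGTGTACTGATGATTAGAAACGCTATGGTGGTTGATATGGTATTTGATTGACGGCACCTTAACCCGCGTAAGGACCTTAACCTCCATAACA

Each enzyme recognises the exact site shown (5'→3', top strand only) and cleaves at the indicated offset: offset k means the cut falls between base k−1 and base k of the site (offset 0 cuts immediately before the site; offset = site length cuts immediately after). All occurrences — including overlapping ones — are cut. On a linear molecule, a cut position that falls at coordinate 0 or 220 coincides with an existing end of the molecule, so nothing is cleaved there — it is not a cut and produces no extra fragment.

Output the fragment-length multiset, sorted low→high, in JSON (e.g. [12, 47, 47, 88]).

Site scan:
  GruII TTGA/1: at [4, 16, 23, 57, 71, 86, 95, 160, 172, 176] ⇒ [5, 17, 24, 58, 72, 87, 96, 161, 173, 177]
  HnxX ATTAGA/5: at [41, 51, 62, 76, 109, 141] ⇒ [46, 56, 67, 81, 114, 146]
  OquX ACCTTAAC/8: at [101, 115, 184, 202] ⇒ [109, 123, 192, 210]

Pooled cuts: [5, 17, 24, 46, 56, 58, 67, 72, 81, 87, 96, 109, 114, 123, 146, 161, 173, 177, 192, 210]

Fragments:
  [0,5): 5 bp
  [5,17): 12 bp
  [17,24): 7 bp
  [24,46): 22 bp
  [46,56): 10 bp
  [56,58): 2 bp
  [58,67): 9 bp
  [67,72): 5 bp
  [72,81): 9 bp
  [81,87): 6 bp
  [87,96): 9 bp
  [96,109): 13 bp
  [109,114): 5 bp
  [114,123): 9 bp
  [123,146): 23 bp
  [146,161): 15 bp
  [161,173): 12 bp
  [173,177): 4 bp
  [177,192): 15 bp
  [192,210): 18 bp
  [210,220): 10 bp

[2,4,5,5,5,6,7,9,9,9,9,10,10,12,12,13,15,15,18,22,23]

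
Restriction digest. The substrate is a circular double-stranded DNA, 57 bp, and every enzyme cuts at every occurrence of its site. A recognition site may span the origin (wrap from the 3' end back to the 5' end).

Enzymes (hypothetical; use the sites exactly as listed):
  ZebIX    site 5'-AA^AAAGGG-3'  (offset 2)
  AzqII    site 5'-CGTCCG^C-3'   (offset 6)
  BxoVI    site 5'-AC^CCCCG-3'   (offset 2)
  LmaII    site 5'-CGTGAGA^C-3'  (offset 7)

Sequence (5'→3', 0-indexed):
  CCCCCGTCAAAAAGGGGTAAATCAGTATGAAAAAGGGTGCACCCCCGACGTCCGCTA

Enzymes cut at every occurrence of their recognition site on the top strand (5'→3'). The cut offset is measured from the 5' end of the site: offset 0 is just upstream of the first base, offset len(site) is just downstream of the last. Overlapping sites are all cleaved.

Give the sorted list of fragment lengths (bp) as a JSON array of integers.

Per-enzyme occurrences:
  ZebIX (AAAAAGGG, off=2): starts [8, 29] → cuts [10, 31]
  AzqII (CGTCCGC, off=6): starts [48] → cuts [54]
  BxoVI (ACCCCCG, off=2): starts [40, 56] → cuts [1, 42]
  LmaII (CGTGAGAC, off=7): no sites

Pooled cuts: [1, 10, 31, 42, 54]

Fragments:
  1→10: 9 bp
  10→31: 21 bp
  31→42: 11 bp
  42→54: 12 bp
  54→1 (wrap): 57-54+1 = 4 bp

[4,9,11,12,21]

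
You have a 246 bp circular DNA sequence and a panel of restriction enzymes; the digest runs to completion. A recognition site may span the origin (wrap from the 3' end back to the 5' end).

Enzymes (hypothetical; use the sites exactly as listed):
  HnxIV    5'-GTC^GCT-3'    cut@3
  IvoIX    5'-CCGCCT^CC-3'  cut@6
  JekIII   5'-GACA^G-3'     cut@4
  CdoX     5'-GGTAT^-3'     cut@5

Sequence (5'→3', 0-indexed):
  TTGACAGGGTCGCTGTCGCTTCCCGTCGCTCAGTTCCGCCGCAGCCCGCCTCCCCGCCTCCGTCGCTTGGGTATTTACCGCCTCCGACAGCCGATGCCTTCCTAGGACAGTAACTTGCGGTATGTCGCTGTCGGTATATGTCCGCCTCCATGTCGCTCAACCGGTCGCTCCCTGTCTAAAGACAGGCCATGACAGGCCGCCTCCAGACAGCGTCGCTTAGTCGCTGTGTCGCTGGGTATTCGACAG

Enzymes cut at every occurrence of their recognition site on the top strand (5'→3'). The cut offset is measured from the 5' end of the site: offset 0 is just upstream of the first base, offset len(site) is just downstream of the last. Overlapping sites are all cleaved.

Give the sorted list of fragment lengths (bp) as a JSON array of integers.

Scan for sites:
  HnxIV (GTCGCT, off=3): starts [8, 14, 24, 61, 123, 151, 163, 211, 219, 227] → cuts [11, 17, 27, 64, 126, 154, 166, 214, 222, 230]
  IvoIX (CCGCCTCC, off=6): starts [45, 53, 77, 141, 196] → cuts [51, 59, 83, 147, 202]
  JekIII (GACAG, off=4): starts [2, 85, 105, 180, 190, 205, 241] → cuts [6, 89, 109, 184, 194, 209, 245]
  CdoX (GGTAT, off=5): starts [69, 118, 132, 234] → cuts [74, 123, 137, 239]

Pooled cuts: [6, 11, 17, 27, 51, 59, 64, 74, 83, 89, 109, 123, 126, 137, 147, 154, 166, 184, 194, 202, 209, 214, 222, 230, 239, 245]

Fragments:
  6→11: 5 bp
  11→17: 6 bp
  17→27: 10 bp
  27→51: 24 bp
  51→59: 8 bp
  59→64: 5 bp
  64→74: 10 bp
  74→83: 9 bp
  83→89: 6 bp
  89→109: 20 bp
  109→123: 14 bp
  123→126: 3 bp
  126→137: 11 bp
  137→147: 10 bp
  147→154: 7 bp
  154→166: 12 bp
  166→184: 18 bp
  184→194: 10 bp
  194→202: 8 bp
  202→209: 7 bp
  209→214: 5 bp
  214→222: 8 bp
  222→230: 8 bp
  230→239: 9 bp
  239→245: 6 bp
  245→6 (wrap): 246-245+6 = 7 bp

[3,5,5,5,6,6,6,7,7,7,8,8,8,8,9,9,10,10,10,10,11,12,14,18,20,24]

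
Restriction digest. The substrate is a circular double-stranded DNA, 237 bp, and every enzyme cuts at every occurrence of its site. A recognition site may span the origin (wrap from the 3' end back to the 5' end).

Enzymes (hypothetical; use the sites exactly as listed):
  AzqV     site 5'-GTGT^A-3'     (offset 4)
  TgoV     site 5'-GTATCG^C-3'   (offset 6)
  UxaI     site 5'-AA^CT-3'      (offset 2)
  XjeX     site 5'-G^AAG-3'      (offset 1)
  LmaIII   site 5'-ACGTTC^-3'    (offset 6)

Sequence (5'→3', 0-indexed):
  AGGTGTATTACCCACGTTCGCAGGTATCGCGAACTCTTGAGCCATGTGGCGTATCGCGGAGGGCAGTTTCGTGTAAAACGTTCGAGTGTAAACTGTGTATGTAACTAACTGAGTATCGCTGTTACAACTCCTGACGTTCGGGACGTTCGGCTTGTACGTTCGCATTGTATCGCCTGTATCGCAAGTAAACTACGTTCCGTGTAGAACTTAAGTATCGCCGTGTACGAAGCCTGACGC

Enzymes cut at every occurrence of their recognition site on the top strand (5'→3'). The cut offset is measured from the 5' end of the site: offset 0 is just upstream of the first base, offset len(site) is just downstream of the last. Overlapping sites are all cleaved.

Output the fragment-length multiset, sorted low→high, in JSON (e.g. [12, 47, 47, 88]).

Site scan:
  AzqV GTGTA/4: at [2, 70, 85, 94, 198, 219] ⇒ [6, 74, 89, 98, 202, 223]
  TgoV GTATCGC/6: at [23, 50, 112, 166, 175, 211] ⇒ [29, 56, 118, 172, 181, 217]
  UxaI AACT/2: at [31, 90, 102, 106, 125, 187, 204] ⇒ [33, 92, 104, 108, 127, 189, 206]
  XjeX GAAG/1: at [225] ⇒ [226]
  LmaIII ACGTTC/6: at [13, 77, 133, 142, 155, 191] ⇒ [19, 83, 139, 148, 161, 197]

All cut coordinates (distinct, sorted): [6, 19, 29, 33, 56, 74, 83, 89, 92, 98, 104, 108, 118, 127, 139, 148, 161, 172, 181, 189, 197, 202, 206, 217, 223, 226]

Fragments:
  6→19: 13 bp
  19→29: 10 bp
  29→33: 4 bp
  33→56: 23 bp
  56→74: 18 bp
  74→83: 9 bp
  83→89: 6 bp
  89→92: 3 bp
  92→98: 6 bp
  98→104: 6 bp
  104→108: 4 bp
  108→118: 10 bp
  118→127: 9 bp
  127→139: 12 bp
  139→148: 9 bp
  148→161: 13 bp
  161→172: 11 bp
  172→181: 9 bp
  181→189: 8 bp
  189→197: 8 bp
  197→202: 5 bp
  202→206: 4 bp
  206→217: 11 bp
  217→223: 6 bp
  223→226: 3 bp
  226→6 (wrap): 237-226+6 = 17 bp

[3,3,4,4,4,5,6,6,6,6,8,8,9,9,9,9,10,10,11,11,12,13,13,17,18,23]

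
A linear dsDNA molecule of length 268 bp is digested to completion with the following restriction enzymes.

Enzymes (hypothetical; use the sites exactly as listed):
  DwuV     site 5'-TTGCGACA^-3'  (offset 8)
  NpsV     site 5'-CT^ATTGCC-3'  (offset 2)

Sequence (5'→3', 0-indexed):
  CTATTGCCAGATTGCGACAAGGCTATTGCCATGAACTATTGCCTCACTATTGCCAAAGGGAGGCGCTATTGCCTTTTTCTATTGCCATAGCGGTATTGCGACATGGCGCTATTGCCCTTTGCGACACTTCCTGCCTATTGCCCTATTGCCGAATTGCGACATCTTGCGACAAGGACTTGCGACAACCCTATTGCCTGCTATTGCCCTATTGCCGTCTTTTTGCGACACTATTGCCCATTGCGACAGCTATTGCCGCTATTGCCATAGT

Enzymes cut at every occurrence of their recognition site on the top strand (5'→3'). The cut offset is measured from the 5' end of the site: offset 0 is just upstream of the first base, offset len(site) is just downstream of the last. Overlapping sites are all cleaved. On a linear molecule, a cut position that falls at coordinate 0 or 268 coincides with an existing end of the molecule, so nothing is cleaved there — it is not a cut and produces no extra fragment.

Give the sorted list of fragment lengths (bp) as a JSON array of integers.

Per-enzyme occurrences:
  DwuV (TTGCGACA, off=8): starts [11, 95, 118, 153, 163, 176, 219, 237] → cuts [19, 103, 126, 161, 171, 184, 227, 245]
  NpsV (CTATTGCC, off=2): starts [0, 22, 35, 46, 65, 78, 108, 134, 142, 187, 197, 205, 227, 246, 255] → cuts [2, 24, 37, 48, 67, 80, 110, 136, 144, 189, 199, 207, 229, 248, 257]

Pooled cuts: [2, 19, 24, 37, 48, 67, 80, 103, 110, 126, 136, 144, 161, 171, 184, 189, 199, 207, 227, 229, 245, 248, 257]

Fragments:
  [0,2): 2 bp
  [2,19): 17 bp
  [19,24): 5 bp
  [24,37): 13 bp
  [37,48): 11 bp
  [48,67): 19 bp
  [67,80): 13 bp
  [80,103): 23 bp
  [103,110): 7 bp
  [110,126): 16 bp
  [126,136): 10 bp
  [136,144): 8 bp
  [144,161): 17 bp
  [161,171): 10 bp
  [171,184): 13 bp
  [184,189): 5 bp
  [189,199): 10 bp
  [199,207): 8 bp
  [207,227): 20 bp
  [227,229): 2 bp
  [229,245): 16 bp
  [245,248): 3 bp
  [248,257): 9 bp
  [257,268): 11 bp

[2,2,3,5,5,7,8,8,9,10,10,10,11,11,13,13,13,16,16,17,17,19,20,23]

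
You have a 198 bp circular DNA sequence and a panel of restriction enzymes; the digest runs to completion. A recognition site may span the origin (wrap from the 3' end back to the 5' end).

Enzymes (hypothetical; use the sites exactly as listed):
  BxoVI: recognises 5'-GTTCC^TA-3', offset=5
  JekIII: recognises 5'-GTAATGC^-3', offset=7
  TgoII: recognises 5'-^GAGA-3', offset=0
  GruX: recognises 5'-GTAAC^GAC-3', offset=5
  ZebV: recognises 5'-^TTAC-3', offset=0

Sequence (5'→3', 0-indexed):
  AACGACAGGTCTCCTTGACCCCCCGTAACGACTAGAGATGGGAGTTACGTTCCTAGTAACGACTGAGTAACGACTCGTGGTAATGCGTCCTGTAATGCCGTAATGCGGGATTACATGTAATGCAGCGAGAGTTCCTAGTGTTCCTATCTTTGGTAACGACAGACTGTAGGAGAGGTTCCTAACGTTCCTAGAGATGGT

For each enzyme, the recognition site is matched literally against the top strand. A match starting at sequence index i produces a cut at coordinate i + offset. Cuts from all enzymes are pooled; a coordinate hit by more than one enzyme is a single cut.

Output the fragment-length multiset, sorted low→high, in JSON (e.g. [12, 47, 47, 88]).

[2,3,4,5,7,8,9,9,9,9,10,10,11,11,12,12,13,13,15,26]

Per-enzyme occurrences:
  BxoVI GTTCCTA/5: at [48, 130, 139, 174, 183] ⇒ [53, 135, 144, 179, 188]
  JekIII GTAATGC/7: at [79, 91, 99, 116] ⇒ [86, 98, 106, 123]
  TgoII GAGA/0: at [34, 126, 169, 190] ⇒ [34, 126, 169, 190]
  GruX GTAACGAC/5: at [24, 55, 66, 152, 196] ⇒ [3, 29, 60, 71, 157]
  ZebV TTAC/0: at [44, 110] ⇒ [44, 110]

All cut coordinates (distinct, sorted): [3, 29, 34, 44, 53, 60, 71, 86, 98, 106, 110, 123, 126, 135, 144, 157, 169, 179, 188, 190]

Fragments:
  3→29: 26 bp
  29→34: 5 bp
  34→44: 10 bp
  44→53: 9 bp
  53→60: 7 bp
  60→71: 11 bp
  71→86: 15 bp
  86→98: 12 bp
  98→106: 8 bp
  106→110: 4 bp
  110→123: 13 bp
  123→126: 3 bp
  126→135: 9 bp
  135→144: 9 bp
  144→157: 13 bp
  157→169: 12 bp
  169→179: 10 bp
  179→188: 9 bp
  188→190: 2 bp
  190→3 (wrap): 198-190+3 = 11 bp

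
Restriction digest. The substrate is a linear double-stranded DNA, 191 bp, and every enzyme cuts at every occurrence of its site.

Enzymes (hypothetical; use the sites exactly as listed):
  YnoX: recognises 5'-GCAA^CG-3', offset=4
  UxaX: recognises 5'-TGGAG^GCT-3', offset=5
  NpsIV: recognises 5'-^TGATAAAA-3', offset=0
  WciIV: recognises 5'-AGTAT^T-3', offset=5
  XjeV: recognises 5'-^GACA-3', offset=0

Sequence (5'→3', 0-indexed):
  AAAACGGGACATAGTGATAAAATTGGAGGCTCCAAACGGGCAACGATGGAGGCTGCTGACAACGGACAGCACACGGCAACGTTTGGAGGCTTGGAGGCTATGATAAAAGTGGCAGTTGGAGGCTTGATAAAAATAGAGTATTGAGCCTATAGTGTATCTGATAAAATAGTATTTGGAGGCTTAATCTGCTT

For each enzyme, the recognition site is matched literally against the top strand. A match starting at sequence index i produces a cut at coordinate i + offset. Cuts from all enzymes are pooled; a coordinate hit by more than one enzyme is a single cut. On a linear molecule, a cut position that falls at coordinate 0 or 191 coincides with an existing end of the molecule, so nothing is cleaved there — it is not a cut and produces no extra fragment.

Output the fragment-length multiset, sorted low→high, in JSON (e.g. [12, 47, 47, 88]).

Scan for sites:
  YnoX (GCAACG, off=4): starts [39, 75] → cuts [43, 79]
  UxaX (TGGAGGCT, off=5): starts [23, 46, 83, 91, 116, 173] → cuts [28, 51, 88, 96, 121, 178]
  NpsIV (TGATAAAA, off=0): starts [14, 100, 124, 158] → cuts [14, 100, 124, 158]
  WciIV (AGTATT, off=5): starts [136, 167] → cuts [141, 172]
  XjeV (GACA, off=0): starts [7, 57, 64] → cuts [7, 57, 64]

Pooled cuts: [7, 14, 28, 43, 51, 57, 64, 79, 88, 96, 100, 121, 124, 141, 158, 172, 178]

Fragment lengths:
  [0,7): 7 bp
  [7,14): 7 bp
  [14,28): 14 bp
  [28,43): 15 bp
  [43,51): 8 bp
  [51,57): 6 bp
  [57,64): 7 bp
  [64,79): 15 bp
  [79,88): 9 bp
  [88,96): 8 bp
  [96,100): 4 bp
  [100,121): 21 bp
  [121,124): 3 bp
  [124,141): 17 bp
  [141,158): 17 bp
  [158,172): 14 bp
  [172,178): 6 bp
  [178,191): 13 bp

[3,4,6,6,7,7,7,8,8,9,13,14,14,15,15,17,17,21]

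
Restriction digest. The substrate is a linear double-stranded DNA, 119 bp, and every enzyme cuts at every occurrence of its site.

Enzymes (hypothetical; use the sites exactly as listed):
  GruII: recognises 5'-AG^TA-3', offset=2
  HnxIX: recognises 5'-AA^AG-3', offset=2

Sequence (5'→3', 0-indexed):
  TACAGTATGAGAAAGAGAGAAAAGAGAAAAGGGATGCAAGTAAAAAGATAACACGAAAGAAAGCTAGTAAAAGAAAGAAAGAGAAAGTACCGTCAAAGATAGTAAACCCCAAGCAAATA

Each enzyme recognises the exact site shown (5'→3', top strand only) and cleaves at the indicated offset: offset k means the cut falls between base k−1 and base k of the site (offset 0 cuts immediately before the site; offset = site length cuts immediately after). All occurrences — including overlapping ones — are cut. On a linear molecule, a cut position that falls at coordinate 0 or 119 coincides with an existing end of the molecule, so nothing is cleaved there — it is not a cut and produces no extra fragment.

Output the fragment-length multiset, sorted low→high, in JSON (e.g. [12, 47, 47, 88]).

[2,4,4,4,4,5,5,6,6,6,7,8,9,9,11,12,17]

Site scan:
  GruII (AGTA, off=2): starts [3, 38, 65, 85, 100] → cuts [5, 40, 67, 87, 102]
  HnxIX (AAAG, off=2): starts [11, 20, 27, 43, 55, 59, 69, 73, 77, 83, 94] → cuts [13, 22, 29, 45, 57, 61, 71, 75, 79, 85, 96]

Pooled cuts: [5, 13, 22, 29, 40, 45, 57, 61, 67, 71, 75, 79, 85, 87, 96, 102]

Fragments:
  [0,5): 5 bp
  [5,13): 8 bp
  [13,22): 9 bp
  [22,29): 7 bp
  [29,40): 11 bp
  [40,45): 5 bp
  [45,57): 12 bp
  [57,61): 4 bp
  [61,67): 6 bp
  [67,71): 4 bp
  [71,75): 4 bp
  [75,79): 4 bp
  [79,85): 6 bp
  [85,87): 2 bp
  [87,96): 9 bp
  [96,102): 6 bp
  [102,119): 17 bp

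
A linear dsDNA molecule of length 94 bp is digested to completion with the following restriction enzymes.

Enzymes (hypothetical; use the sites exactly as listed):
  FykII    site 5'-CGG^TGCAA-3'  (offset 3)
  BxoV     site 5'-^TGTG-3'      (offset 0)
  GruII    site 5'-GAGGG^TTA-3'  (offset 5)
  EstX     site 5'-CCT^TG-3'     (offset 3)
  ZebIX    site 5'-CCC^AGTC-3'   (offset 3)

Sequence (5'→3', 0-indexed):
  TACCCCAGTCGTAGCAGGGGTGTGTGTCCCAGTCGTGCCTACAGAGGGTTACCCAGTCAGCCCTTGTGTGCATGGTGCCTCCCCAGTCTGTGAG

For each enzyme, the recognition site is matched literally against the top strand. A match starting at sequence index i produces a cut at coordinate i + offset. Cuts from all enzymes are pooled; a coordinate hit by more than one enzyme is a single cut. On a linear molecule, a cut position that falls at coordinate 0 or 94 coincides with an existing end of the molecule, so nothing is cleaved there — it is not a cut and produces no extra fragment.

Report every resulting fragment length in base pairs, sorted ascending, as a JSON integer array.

Per-enzyme occurrences:
  FykII (CGGTGCAA, off=3): no sites
  BxoV (TGTG, off=0): starts [20, 22, 64, 66, 88] → cuts [20, 22, 64, 66, 88]
  GruII (GAGGGTTA, off=5): starts [43] → cuts [48]
  EstX (CCTTG, off=3): starts [61] → cuts [64]
  ZebIX (CCCAGTC, off=3): starts [3, 27, 51, 81] → cuts [6, 30, 54, 84]

Pooled cuts: [6, 20, 22, 30, 48, 54, 64, 66, 84, 88]

Fragment lengths:
  [0,6): 6 bp
  [6,20): 14 bp
  [20,22): 2 bp
  [22,30): 8 bp
  [30,48): 18 bp
  [48,54): 6 bp
  [54,64): 10 bp
  [64,66): 2 bp
  [66,84): 18 bp
  [84,88): 4 bp
  [88,94): 6 bp

[2,2,4,6,6,6,8,10,14,18,18]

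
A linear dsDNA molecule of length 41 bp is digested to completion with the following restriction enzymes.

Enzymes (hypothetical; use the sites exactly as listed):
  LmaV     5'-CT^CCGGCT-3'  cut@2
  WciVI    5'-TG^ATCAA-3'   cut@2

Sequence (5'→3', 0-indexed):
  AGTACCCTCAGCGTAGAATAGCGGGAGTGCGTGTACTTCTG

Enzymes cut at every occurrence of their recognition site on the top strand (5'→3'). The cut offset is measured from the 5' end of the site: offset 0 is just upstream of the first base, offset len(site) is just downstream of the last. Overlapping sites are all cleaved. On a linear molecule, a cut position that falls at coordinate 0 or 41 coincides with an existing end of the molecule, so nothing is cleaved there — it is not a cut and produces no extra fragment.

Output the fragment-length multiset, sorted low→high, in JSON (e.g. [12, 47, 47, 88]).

[41]

Scan for sites:
  LmaV (CTCCGGCT, off=2): no sites
  WciVI (TGATCAA, off=2): no sites

Pooled cuts: ∅

Fragment lengths:
  no cuts → one linear fragment of 41 bp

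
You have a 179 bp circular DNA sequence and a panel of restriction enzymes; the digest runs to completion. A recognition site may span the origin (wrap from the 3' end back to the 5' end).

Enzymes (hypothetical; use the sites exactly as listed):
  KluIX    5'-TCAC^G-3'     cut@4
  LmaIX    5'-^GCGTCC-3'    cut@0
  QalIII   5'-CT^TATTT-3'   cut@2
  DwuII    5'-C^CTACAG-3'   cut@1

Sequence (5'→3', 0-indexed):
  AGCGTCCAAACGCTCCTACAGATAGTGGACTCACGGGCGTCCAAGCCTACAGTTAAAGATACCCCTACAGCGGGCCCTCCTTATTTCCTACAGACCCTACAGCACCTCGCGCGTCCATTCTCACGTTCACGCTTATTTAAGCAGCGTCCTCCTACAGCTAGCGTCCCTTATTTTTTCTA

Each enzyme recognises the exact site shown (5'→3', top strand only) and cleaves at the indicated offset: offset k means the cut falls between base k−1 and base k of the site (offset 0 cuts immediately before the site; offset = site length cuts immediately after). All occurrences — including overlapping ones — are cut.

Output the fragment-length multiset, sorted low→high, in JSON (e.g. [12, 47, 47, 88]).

[2,3,6,6,8,8,9,9,10,10,12,14,14,14,17,18,19]

Site scan:
  KluIX TCACG/4: at [30, 120, 126] ⇒ [34, 124, 130]
  LmaIX GCGTCC/0: at [1, 36, 110, 143, 160] ⇒ [1, 36, 110, 143, 160]
  QalIII CTTATTT/2: at [79, 131, 166] ⇒ [81, 133, 168]
  DwuII CCTACAG/1: at [14, 45, 63, 86, 95, 150] ⇒ [15, 46, 64, 87, 96, 151]

Pooled cuts: [1, 15, 34, 36, 46, 64, 81, 87, 96, 110, 124, 130, 133, 143, 151, 160, 168]

Fragments:
  1→15: 14 bp
  15→34: 19 bp
  34→36: 2 bp
  36→46: 10 bp
  46→64: 18 bp
  64→81: 17 bp
  81→87: 6 bp
  87→96: 9 bp
  96→110: 14 bp
  110→124: 14 bp
  124→130: 6 bp
  130→133: 3 bp
  133→143: 10 bp
  143→151: 8 bp
  151→160: 9 bp
  160→168: 8 bp
  168→1 (wrap): 179-168+1 = 12 bp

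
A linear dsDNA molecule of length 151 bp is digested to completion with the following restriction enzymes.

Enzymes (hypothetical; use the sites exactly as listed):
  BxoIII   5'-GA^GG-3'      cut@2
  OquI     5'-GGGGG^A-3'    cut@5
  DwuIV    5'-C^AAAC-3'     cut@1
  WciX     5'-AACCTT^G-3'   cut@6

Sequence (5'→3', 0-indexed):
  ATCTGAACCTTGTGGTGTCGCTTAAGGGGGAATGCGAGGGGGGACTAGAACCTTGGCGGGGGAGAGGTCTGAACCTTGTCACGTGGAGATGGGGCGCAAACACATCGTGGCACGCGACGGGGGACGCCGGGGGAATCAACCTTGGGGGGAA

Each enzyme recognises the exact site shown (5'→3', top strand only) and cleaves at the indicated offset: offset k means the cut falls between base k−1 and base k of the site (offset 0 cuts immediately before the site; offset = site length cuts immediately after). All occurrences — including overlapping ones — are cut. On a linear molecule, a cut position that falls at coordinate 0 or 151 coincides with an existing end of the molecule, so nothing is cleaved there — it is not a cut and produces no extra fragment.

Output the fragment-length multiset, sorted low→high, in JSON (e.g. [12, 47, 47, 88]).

[2,3,6,6,7,8,10,10,11,11,12,19,20,26]

Per-enzyme occurrences:
  BxoIII GAGG/2: at [35, 63] ⇒ [37, 65]
  OquI GGGGGA/5: at [25, 38, 57, 118, 128, 144] ⇒ [30, 43, 62, 123, 133, 149]
  DwuIV CAAAC/1: at [96] ⇒ [97]
  WciX AACCTTG/6: at [5, 48, 71, 137] ⇒ [11, 54, 77, 143]

All cut coordinates (distinct, sorted): [11, 30, 37, 43, 54, 62, 65, 77, 97, 123, 133, 143, 149]

Fragment lengths:
  [0,11): 11 bp
  [11,30): 19 bp
  [30,37): 7 bp
  [37,43): 6 bp
  [43,54): 11 bp
  [54,62): 8 bp
  [62,65): 3 bp
  [65,77): 12 bp
  [77,97): 20 bp
  [97,123): 26 bp
  [123,133): 10 bp
  [133,143): 10 bp
  [143,149): 6 bp
  [149,151): 2 bp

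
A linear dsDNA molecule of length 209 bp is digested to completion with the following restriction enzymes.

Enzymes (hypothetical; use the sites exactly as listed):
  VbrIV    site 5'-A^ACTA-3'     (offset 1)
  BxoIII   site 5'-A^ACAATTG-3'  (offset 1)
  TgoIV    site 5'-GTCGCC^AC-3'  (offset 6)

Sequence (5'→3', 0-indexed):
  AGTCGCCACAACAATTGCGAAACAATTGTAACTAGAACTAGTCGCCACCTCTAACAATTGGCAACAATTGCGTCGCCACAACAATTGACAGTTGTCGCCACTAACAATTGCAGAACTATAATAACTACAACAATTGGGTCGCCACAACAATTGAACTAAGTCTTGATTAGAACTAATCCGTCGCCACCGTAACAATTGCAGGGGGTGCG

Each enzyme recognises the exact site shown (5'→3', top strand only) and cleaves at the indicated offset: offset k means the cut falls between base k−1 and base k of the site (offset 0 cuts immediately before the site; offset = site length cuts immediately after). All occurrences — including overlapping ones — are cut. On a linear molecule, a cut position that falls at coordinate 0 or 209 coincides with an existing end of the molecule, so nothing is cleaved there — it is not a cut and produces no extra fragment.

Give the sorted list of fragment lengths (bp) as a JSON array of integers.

[3,3,3,4,6,6,6,7,7,8,9,9,10,10,11,11,14,14,14,17,18,19]

Site scan:
  VbrIV AACTA/1: at [29, 35, 113, 122, 153, 170] ⇒ [30, 36, 114, 123, 154, 171]
  BxoIII AACAATTG/1: at [9, 20, 52, 62, 79, 102, 128, 145, 190] ⇒ [10, 21, 53, 63, 80, 103, 129, 146, 191]
  TgoIV GTCGCCAC/6: at [1, 40, 71, 93, 137, 179] ⇒ [7, 46, 77, 99, 143, 185]

Pooled cuts: [7, 10, 21, 30, 36, 46, 53, 63, 77, 80, 99, 103, 114, 123, 129, 143, 146, 154, 171, 185, 191]

Fragment lengths:
  [0,7): 7 bp
  [7,10): 3 bp
  [10,21): 11 bp
  [21,30): 9 bp
  [30,36): 6 bp
  [36,46): 10 bp
  [46,53): 7 bp
  [53,63): 10 bp
  [63,77): 14 bp
  [77,80): 3 bp
  [80,99): 19 bp
  [99,103): 4 bp
  [103,114): 11 bp
  [114,123): 9 bp
  [123,129): 6 bp
  [129,143): 14 bp
  [143,146): 3 bp
  [146,154): 8 bp
  [154,171): 17 bp
  [171,185): 14 bp
  [185,191): 6 bp
  [191,209): 18 bp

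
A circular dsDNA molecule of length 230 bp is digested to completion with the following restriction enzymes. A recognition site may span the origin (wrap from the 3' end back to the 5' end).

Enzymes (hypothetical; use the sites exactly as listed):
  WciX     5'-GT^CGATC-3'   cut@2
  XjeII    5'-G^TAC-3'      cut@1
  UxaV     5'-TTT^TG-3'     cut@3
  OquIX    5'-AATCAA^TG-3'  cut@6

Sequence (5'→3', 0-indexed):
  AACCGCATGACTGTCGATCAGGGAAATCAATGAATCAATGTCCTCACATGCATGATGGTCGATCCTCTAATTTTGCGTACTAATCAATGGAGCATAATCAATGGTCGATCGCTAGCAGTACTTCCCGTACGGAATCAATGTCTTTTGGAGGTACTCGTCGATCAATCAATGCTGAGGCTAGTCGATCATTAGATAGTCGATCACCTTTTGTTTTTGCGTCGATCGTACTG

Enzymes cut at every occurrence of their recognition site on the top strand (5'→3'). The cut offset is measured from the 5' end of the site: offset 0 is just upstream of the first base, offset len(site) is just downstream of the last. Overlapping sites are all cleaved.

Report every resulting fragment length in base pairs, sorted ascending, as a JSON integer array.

[4,4,5,6,6,6,7,7,8,9,10,11,11,11,13,13,14,14,15,16,19,21]

Scan for sites:
  WciX GTCGATC/2: at [12, 57, 103, 156, 180, 195, 217] ⇒ [14, 59, 105, 158, 182, 197, 219]
  XjeII GTAC/1: at [76, 117, 126, 150, 224] ⇒ [77, 118, 127, 151, 225]
  UxaV TTTTG/3: at [70, 142, 205, 211] ⇒ [73, 145, 208, 214]
  OquIX AATCAATG/6: at [24, 32, 81, 95, 132, 163] ⇒ [30, 38, 87, 101, 138, 169]

All cut coordinates (distinct, sorted): [14, 30, 38, 59, 73, 77, 87, 101, 105, 118, 127, 138, 145, 151, 158, 169, 182, 197, 208, 214, 219, 225]

Fragment lengths:
  14→30: 16 bp
  30→38: 8 bp
  38→59: 21 bp
  59→73: 14 bp
  73→77: 4 bp
  77→87: 10 bp
  87→101: 14 bp
  101→105: 4 bp
  105→118: 13 bp
  118→127: 9 bp
  127→138: 11 bp
  138→145: 7 bp
  145→151: 6 bp
  151→158: 7 bp
  158→169: 11 bp
  169→182: 13 bp
  182→197: 15 bp
  197→208: 11 bp
  208→214: 6 bp
  214→219: 5 bp
  219→225: 6 bp
  225→14 (wrap): 230-225+14 = 19 bp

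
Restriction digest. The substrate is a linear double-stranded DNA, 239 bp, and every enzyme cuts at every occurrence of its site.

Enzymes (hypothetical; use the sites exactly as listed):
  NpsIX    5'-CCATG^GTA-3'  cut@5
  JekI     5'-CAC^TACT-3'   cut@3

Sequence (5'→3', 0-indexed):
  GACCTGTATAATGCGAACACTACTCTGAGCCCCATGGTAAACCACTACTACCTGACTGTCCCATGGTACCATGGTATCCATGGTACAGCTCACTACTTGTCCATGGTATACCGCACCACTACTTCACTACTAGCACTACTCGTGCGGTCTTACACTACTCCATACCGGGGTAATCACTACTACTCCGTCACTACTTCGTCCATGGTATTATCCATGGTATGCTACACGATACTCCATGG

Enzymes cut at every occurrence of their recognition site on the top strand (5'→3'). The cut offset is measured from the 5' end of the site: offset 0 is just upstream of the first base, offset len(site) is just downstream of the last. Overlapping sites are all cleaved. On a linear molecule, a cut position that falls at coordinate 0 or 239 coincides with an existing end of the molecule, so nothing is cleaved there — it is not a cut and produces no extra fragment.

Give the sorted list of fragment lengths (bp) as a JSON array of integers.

Scan for sites:
  NpsIX CCATGGTA/5: at [31, 60, 68, 77, 100, 199, 211] ⇒ [36, 65, 73, 82, 105, 204, 216]
  JekI CACTACT/3: at [17, 42, 90, 116, 124, 133, 152, 174, 188] ⇒ [20, 45, 93, 119, 127, 136, 155, 177, 191]

Pooled cuts: [20, 36, 45, 65, 73, 82, 93, 105, 119, 127, 136, 155, 177, 191, 204, 216]

Fragments:
  [0,20): 20 bp
  [20,36): 16 bp
  [36,45): 9 bp
  [45,65): 20 bp
  [65,73): 8 bp
  [73,82): 9 bp
  [82,93): 11 bp
  [93,105): 12 bp
  [105,119): 14 bp
  [119,127): 8 bp
  [127,136): 9 bp
  [136,155): 19 bp
  [155,177): 22 bp
  [177,191): 14 bp
  [191,204): 13 bp
  [204,216): 12 bp
  [216,239): 23 bp

[8,8,9,9,9,11,12,12,13,14,14,16,19,20,20,22,23]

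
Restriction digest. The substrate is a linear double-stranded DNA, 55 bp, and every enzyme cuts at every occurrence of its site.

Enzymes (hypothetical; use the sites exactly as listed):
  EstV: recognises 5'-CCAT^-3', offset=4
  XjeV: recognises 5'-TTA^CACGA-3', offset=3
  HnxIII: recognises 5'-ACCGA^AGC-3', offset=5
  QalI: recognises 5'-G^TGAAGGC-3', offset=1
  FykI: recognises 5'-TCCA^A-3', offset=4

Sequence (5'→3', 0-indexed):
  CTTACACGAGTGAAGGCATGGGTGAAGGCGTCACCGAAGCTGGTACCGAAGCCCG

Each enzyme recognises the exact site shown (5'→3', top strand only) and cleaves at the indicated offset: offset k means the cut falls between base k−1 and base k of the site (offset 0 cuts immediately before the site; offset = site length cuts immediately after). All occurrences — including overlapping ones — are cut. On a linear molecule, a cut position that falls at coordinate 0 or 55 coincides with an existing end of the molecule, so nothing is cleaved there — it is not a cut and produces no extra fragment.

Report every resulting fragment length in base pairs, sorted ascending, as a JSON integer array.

Site scan:
  EstV (CCAT, off=4): no sites
  XjeV (TTACACGA, off=3): starts [1] → cuts [4]
  HnxIII (ACCGAAGC, off=5): starts [32, 44] → cuts [37, 49]
  QalI (GTGAAGGC, off=1): starts [9, 21] → cuts [10, 22]
  FykI (TCCAA, off=4): no sites

Pooled cuts: [4, 10, 22, 37, 49]

Fragments:
  [0,4): 4 bp
  [4,10): 6 bp
  [10,22): 12 bp
  [22,37): 15 bp
  [37,49): 12 bp
  [49,55): 6 bp

[4,6,6,12,12,15]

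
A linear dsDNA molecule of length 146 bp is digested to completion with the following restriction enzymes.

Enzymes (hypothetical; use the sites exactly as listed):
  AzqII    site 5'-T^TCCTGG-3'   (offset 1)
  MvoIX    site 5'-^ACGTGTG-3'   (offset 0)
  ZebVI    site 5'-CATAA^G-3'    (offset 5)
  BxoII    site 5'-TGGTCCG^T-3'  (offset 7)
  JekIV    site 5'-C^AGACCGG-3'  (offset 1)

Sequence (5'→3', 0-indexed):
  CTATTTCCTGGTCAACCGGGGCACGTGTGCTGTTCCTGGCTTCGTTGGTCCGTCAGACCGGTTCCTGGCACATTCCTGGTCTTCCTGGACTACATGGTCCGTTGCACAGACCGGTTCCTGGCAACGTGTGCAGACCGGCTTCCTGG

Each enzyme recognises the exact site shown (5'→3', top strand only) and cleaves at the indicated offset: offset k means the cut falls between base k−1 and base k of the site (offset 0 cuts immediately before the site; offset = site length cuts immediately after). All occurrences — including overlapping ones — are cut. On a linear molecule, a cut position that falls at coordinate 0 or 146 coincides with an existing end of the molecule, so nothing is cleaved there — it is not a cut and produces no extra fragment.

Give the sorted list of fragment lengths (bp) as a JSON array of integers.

[2,5,6,6,8,8,8,8,9,9,11,11,17,19,19]

Per-enzyme occurrences:
  AzqII (TTCCTGG, off=1): starts [4, 32, 61, 72, 81, 114, 139] → cuts [5, 33, 62, 73, 82, 115, 140]
  MvoIX (ACGTGTG, off=0): starts [22, 123] → cuts [22, 123]
  ZebVI (CATAAG, off=5): no sites
  BxoII (TGGTCCGT, off=7): starts [45, 94] → cuts [52, 101]
  JekIV (CAGACCGG, off=1): starts [53, 106, 130] → cuts [54, 107, 131]

All cut coordinates (distinct, sorted): [5, 22, 33, 52, 54, 62, 73, 82, 101, 107, 115, 123, 131, 140]

Fragments:
  [0,5): 5 bp
  [5,22): 17 bp
  [22,33): 11 bp
  [33,52): 19 bp
  [52,54): 2 bp
  [54,62): 8 bp
  [62,73): 11 bp
  [73,82): 9 bp
  [82,101): 19 bp
  [101,107): 6 bp
  [107,115): 8 bp
  [115,123): 8 bp
  [123,131): 8 bp
  [131,140): 9 bp
  [140,146): 6 bp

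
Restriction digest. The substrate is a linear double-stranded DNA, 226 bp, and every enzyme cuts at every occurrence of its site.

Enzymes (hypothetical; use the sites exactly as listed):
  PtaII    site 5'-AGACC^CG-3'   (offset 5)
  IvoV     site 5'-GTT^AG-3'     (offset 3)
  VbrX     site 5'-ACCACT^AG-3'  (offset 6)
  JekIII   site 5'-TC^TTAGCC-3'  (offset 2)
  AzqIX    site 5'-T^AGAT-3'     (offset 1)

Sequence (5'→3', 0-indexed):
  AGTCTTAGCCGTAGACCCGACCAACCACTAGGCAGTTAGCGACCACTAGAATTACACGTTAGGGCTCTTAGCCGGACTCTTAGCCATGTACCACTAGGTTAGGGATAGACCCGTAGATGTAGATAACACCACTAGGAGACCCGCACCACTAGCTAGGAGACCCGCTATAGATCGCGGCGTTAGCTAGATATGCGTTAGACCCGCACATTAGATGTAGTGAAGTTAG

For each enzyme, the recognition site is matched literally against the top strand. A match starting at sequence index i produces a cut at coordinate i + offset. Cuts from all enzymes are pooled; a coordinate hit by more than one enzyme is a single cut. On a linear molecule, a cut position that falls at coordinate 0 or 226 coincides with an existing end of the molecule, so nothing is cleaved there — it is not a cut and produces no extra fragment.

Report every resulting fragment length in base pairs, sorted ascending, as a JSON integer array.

Scan for sites:
  PtaII (AGACCCG, off=5): starts [12, 106, 136, 157, 196] → cuts [17, 111, 141, 162, 201]
  IvoV (GTTAG, off=3): starts [34, 57, 97, 178, 193, 221] → cuts [37, 60, 100, 181, 196, 224]
  VbrX (ACCACTAG, off=6): starts [23, 41, 89, 127, 144] → cuts [29, 47, 95, 133, 150]
  JekIII (TCTTAGCC, off=2): starts [2, 65, 77] → cuts [4, 67, 79]
  AzqIX (TAGAT, off=1): starts [113, 119, 167, 184, 208] → cuts [114, 120, 168, 185, 209]

Pooled cuts: [4, 17, 29, 37, 47, 60, 67, 79, 95, 100, 111, 114, 120, 133, 141, 150, 162, 168, 181, 185, 196, 201, 209, 224]

Fragments:
  [0,4): 4 bp
  [4,17): 13 bp
  [17,29): 12 bp
  [29,37): 8 bp
  [37,47): 10 bp
  [47,60): 13 bp
  [60,67): 7 bp
  [67,79): 12 bp
  [79,95): 16 bp
  [95,100): 5 bp
  [100,111): 11 bp
  [111,114): 3 bp
  [114,120): 6 bp
  [120,133): 13 bp
  [133,141): 8 bp
  [141,150): 9 bp
  [150,162): 12 bp
  [162,168): 6 bp
  [168,181): 13 bp
  [181,185): 4 bp
  [185,196): 11 bp
  [196,201): 5 bp
  [201,209): 8 bp
  [209,224): 15 bp
  [224,226): 2 bp

[2,3,4,4,5,5,6,6,7,8,8,8,9,10,11,11,12,12,12,13,13,13,13,15,16]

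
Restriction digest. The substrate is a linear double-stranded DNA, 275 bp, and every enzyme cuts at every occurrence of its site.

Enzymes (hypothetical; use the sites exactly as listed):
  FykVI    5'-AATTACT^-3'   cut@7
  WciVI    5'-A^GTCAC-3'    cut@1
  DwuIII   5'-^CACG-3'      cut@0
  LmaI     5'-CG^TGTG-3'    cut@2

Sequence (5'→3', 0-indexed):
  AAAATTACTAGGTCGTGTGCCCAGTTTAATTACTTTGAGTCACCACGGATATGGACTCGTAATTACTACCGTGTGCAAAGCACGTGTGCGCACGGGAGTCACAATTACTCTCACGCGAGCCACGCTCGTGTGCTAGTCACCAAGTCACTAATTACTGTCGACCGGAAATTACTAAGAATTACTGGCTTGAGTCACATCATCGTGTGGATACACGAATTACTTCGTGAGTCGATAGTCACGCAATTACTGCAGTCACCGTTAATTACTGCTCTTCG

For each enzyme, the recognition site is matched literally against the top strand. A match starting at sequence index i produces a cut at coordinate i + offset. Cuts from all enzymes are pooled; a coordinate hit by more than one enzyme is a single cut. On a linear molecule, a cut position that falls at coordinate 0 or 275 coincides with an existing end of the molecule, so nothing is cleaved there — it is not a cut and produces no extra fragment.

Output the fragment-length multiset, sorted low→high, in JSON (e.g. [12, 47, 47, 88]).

Per-enzyme occurrences:
  FykVI AATTACT/7: at [2, 27, 60, 102, 149, 166, 176, 214, 241, 260] ⇒ [9, 34, 67, 109, 156, 173, 183, 221, 248, 267]
  WciVI AGTCAC/1: at [37, 96, 134, 142, 189, 233, 250] ⇒ [38, 97, 135, 143, 190, 234, 251]
  DwuIII CACG/0: at [43, 80, 90, 111, 120, 210, 236] ⇒ [43, 80, 90, 111, 120, 210, 236]
  LmaI CGTGTG/2: at [13, 69, 82, 126, 200] ⇒ [15, 71, 84, 128, 202]

All cut coordinates (distinct, sorted): [9, 15, 34, 38, 43, 67, 71, 80, 84, 90, 97, 109, 111, 120, 128, 135, 143, 156, 173, 183, 190, 202, 210, 221, 234, 236, 248, 251, 267]

Fragments:
  [0,9): 9 bp
  [9,15): 6 bp
  [15,34): 19 bp
  [34,38): 4 bp
  [38,43): 5 bp
  [43,67): 24 bp
  [67,71): 4 bp
  [71,80): 9 bp
  [80,84): 4 bp
  [84,90): 6 bp
  [90,97): 7 bp
  [97,109): 12 bp
  [109,111): 2 bp
  [111,120): 9 bp
  [120,128): 8 bp
  [128,135): 7 bp
  [135,143): 8 bp
  [143,156): 13 bp
  [156,173): 17 bp
  [173,183): 10 bp
  [183,190): 7 bp
  [190,202): 12 bp
  [202,210): 8 bp
  [210,221): 11 bp
  [221,234): 13 bp
  [234,236): 2 bp
  [236,248): 12 bp
  [248,251): 3 bp
  [251,267): 16 bp
  [267,275): 8 bp

[2,2,3,4,4,4,5,6,6,7,7,7,8,8,8,8,9,9,9,10,11,12,12,12,13,13,16,17,19,24]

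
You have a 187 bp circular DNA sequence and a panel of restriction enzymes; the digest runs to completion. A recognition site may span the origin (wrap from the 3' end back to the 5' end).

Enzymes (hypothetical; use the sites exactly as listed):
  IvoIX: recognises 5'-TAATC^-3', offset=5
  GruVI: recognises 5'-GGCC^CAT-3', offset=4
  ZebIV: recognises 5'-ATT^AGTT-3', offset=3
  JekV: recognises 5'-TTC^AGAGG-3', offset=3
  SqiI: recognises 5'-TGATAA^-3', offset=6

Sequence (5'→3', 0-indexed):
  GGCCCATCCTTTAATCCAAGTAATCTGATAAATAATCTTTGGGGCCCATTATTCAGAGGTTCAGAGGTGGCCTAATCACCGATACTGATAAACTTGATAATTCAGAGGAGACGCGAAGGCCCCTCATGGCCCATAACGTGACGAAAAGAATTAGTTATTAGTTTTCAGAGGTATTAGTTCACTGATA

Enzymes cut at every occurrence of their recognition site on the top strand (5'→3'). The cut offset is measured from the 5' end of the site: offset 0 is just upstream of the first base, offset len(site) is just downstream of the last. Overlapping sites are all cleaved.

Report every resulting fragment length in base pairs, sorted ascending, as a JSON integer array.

Site scan:
  IvoIX (TAATC, off=5): starts [11, 20, 32, 72] → cuts [16, 25, 37, 77]
  GruVI (GGCCCAT, off=4): starts [0, 42, 127] → cuts [4, 46, 131]
  ZebIV (ATTAGTT, off=3): starts [149, 156, 172] → cuts [152, 159, 175]
  JekV (TTCAGAGG, off=3): starts [51, 59, 100, 163] → cuts [54, 62, 103, 166]
  SqiI (TGATAA, off=6): starts [25, 85, 94] → cuts [31, 91, 100]

All cut coordinates (distinct, sorted): [4, 16, 25, 31, 37, 46, 54, 62, 77, 91, 100, 103, 131, 152, 159, 166, 175]

Fragments:
  4→16: 12 bp
  16→25: 9 bp
  25→31: 6 bp
  31→37: 6 bp
  37→46: 9 bp
  46→54: 8 bp
  54→62: 8 bp
  62→77: 15 bp
  77→91: 14 bp
  91→100: 9 bp
  100→103: 3 bp
  103→131: 28 bp
  131→152: 21 bp
  152→159: 7 bp
  159→166: 7 bp
  166→175: 9 bp
  175→4 (wrap): 187-175+4 = 16 bp

[3,6,6,7,7,8,8,9,9,9,9,12,14,15,16,21,28]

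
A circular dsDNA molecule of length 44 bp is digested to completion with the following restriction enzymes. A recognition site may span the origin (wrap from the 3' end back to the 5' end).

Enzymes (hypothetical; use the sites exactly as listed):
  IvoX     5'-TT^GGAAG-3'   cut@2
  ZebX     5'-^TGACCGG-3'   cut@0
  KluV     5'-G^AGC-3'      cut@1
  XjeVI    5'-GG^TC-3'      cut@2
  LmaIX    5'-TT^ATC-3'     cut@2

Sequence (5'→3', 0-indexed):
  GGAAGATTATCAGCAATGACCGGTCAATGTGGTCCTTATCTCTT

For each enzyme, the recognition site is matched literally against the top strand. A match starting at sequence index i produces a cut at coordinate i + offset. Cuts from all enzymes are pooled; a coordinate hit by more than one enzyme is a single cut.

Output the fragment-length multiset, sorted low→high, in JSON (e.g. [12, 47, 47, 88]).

[5,7,7,8,8,9]

Per-enzyme occurrences:
  IvoX (TTGGAAG, off=2): starts [42] → cuts [0]
  ZebX (TGACCGG, off=0): starts [16] → cuts [16]
  KluV (GAGC, off=1): no sites
  XjeVI (GGTC, off=2): starts [21, 30] → cuts [23, 32]
  LmaIX (TTATC, off=2): starts [6, 35] → cuts [8, 37]

Pooled cuts: [0, 8, 16, 23, 32, 37]

Fragment lengths:
  0→8: 8 bp
  8→16: 8 bp
  16→23: 7 bp
  23→32: 9 bp
  32→37: 5 bp
  37→0 (wrap): 44-37+0 = 7 bp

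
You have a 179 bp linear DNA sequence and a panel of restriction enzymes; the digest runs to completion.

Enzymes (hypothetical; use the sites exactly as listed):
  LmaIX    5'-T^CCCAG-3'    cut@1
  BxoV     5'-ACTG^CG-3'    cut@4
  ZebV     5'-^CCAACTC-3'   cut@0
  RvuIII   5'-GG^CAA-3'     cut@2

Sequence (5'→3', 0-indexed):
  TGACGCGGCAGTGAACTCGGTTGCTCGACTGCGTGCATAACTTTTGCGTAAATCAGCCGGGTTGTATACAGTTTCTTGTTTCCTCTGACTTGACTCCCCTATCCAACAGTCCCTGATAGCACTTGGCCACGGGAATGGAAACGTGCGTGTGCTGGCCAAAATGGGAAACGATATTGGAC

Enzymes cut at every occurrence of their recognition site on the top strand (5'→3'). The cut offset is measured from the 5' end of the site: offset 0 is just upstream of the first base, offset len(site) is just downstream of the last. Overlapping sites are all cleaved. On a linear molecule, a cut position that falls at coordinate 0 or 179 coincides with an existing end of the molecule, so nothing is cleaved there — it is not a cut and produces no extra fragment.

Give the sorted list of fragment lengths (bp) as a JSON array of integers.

Scan for sites:
  LmaIX (TCCCAG, off=1): no sites
  BxoV ACTGCG/4: at [27] ⇒ [31]
  ZebV (CCAACTC, off=0): no sites
  RvuIII (GGCAA, off=2): no sites

Pooled cuts: [31]

Fragments:
  [0,31): 31 bp
  [31,179): 148 bp

[31,148]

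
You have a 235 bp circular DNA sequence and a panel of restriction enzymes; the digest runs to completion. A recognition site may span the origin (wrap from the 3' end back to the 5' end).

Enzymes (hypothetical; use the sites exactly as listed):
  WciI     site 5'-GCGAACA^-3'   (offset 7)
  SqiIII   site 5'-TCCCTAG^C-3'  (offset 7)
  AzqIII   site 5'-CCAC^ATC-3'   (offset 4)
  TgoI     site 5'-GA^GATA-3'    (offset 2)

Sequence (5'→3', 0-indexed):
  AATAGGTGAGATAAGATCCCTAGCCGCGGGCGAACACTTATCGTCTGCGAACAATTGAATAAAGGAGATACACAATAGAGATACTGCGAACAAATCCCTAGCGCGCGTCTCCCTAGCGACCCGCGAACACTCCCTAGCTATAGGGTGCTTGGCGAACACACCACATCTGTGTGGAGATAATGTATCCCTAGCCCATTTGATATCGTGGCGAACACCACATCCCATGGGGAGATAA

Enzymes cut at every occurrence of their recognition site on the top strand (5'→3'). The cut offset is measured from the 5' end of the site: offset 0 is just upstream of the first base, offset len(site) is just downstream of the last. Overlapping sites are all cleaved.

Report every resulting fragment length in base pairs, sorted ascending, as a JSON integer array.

Per-enzyme occurrences:
  WciI (GCGAACA, off=7): starts [29, 46, 85, 122, 151, 207] → cuts [36, 53, 92, 129, 158, 214]
  SqiIII (TCCCTAGC, off=7): starts [16, 94, 109, 130, 184] → cuts [23, 101, 116, 137, 191]
  AzqIII (CCACATC, off=4): starts [160, 214] → cuts [164, 218]
  TgoI (GAGATA, off=2): starts [7, 64, 77, 173, 228] → cuts [9, 66, 79, 175, 230]

Pooled cuts: [9, 23, 36, 53, 66, 79, 92, 101, 116, 129, 137, 158, 164, 175, 191, 214, 218, 230]

Fragments:
  9→23: 14 bp
  23→36: 13 bp
  36→53: 17 bp
  53→66: 13 bp
  66→79: 13 bp
  79→92: 13 bp
  92→101: 9 bp
  101→116: 15 bp
  116→129: 13 bp
  129→137: 8 bp
  137→158: 21 bp
  158→164: 6 bp
  164→175: 11 bp
  175→191: 16 bp
  191→214: 23 bp
  214→218: 4 bp
  218→230: 12 bp
  230→9 (wrap): 235-230+9 = 14 bp

[4,6,8,9,11,12,13,13,13,13,13,14,14,15,16,17,21,23]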